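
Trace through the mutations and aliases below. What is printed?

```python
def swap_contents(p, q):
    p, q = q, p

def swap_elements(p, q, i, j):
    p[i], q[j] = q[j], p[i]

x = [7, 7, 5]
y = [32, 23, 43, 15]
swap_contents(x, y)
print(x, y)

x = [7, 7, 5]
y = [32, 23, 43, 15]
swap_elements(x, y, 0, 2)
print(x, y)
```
[7, 7, 5] [32, 23, 43, 15]
[43, 7, 5] [32, 23, 7, 15]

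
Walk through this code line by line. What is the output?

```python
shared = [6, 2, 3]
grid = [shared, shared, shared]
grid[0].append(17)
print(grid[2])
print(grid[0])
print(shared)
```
[6, 2, 3, 17]
[6, 2, 3, 17]
[6, 2, 3, 17]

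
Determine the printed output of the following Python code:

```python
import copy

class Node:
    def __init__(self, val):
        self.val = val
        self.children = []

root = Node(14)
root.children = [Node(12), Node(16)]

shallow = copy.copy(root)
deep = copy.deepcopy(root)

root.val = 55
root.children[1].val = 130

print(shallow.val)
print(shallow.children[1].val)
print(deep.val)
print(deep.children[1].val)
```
14
130
14
16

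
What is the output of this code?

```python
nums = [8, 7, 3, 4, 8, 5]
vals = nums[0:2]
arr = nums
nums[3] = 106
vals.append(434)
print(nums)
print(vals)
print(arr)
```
[8, 7, 3, 106, 8, 5]
[8, 7, 434]
[8, 7, 3, 106, 8, 5]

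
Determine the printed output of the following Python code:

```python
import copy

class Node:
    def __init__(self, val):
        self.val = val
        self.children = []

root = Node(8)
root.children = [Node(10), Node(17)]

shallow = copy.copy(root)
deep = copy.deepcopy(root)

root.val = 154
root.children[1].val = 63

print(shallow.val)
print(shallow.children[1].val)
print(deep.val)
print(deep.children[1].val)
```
8
63
8
17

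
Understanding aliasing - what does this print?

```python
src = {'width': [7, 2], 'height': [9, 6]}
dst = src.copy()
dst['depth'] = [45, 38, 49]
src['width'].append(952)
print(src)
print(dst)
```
{'width': [7, 2, 952], 'height': [9, 6]}
{'width': [7, 2, 952], 'height': [9, 6], 'depth': [45, 38, 49]}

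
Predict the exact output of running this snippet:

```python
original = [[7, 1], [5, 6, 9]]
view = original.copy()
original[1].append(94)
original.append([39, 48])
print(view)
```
[[7, 1], [5, 6, 9, 94]]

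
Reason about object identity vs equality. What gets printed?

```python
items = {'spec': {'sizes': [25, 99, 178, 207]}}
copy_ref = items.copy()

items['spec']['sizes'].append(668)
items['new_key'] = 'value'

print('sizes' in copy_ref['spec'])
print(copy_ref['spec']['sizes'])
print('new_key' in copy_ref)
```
True
[25, 99, 178, 207, 668]
False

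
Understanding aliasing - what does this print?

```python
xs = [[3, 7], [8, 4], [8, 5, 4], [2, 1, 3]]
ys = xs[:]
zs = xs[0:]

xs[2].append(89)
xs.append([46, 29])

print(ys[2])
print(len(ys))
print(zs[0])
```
[8, 5, 4, 89]
4
[3, 7]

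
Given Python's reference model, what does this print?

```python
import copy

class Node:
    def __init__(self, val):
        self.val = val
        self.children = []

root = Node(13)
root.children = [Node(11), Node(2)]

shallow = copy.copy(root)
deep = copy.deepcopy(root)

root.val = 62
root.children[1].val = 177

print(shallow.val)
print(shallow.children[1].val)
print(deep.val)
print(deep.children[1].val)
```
13
177
13
2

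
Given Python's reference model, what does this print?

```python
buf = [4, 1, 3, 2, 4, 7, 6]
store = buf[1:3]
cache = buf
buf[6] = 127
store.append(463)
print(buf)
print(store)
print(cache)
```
[4, 1, 3, 2, 4, 7, 127]
[1, 3, 463]
[4, 1, 3, 2, 4, 7, 127]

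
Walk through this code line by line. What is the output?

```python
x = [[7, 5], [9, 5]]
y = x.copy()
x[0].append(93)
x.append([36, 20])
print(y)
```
[[7, 5, 93], [9, 5]]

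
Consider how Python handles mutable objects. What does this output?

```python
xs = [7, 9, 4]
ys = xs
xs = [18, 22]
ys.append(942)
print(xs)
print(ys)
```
[18, 22]
[7, 9, 4, 942]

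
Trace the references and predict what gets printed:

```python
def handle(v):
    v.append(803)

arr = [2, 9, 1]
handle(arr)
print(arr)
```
[2, 9, 1, 803]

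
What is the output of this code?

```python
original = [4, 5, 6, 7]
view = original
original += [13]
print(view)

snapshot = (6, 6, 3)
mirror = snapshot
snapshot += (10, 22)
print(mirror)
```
[4, 5, 6, 7, 13]
(6, 6, 3)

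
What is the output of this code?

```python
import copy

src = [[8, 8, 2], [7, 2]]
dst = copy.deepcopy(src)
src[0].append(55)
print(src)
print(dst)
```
[[8, 8, 2, 55], [7, 2]]
[[8, 8, 2], [7, 2]]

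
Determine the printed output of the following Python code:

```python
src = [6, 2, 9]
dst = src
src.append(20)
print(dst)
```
[6, 2, 9, 20]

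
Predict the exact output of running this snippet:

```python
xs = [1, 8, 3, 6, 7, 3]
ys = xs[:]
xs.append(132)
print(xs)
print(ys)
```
[1, 8, 3, 6, 7, 3, 132]
[1, 8, 3, 6, 7, 3]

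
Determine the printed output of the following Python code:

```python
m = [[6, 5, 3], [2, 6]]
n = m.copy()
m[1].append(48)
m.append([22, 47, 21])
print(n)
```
[[6, 5, 3], [2, 6, 48]]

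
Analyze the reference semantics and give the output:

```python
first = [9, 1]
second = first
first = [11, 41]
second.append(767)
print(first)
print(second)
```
[11, 41]
[9, 1, 767]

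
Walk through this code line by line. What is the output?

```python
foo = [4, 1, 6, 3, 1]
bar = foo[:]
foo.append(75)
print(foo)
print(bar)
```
[4, 1, 6, 3, 1, 75]
[4, 1, 6, 3, 1]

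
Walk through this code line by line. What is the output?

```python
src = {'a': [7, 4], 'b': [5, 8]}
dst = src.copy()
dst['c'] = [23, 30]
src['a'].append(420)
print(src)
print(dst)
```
{'a': [7, 4, 420], 'b': [5, 8]}
{'a': [7, 4, 420], 'b': [5, 8], 'c': [23, 30]}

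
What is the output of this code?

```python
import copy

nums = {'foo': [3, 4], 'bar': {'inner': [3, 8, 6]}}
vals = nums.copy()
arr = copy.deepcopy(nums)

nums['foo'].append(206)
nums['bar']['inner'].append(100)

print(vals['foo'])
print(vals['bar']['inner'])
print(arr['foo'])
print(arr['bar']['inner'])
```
[3, 4, 206]
[3, 8, 6, 100]
[3, 4]
[3, 8, 6]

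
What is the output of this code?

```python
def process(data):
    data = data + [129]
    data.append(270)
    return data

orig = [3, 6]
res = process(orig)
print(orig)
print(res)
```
[3, 6]
[3, 6, 129, 270]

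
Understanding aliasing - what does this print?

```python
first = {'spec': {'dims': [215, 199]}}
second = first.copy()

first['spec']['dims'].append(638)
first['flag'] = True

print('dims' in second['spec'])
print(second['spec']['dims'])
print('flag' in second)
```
True
[215, 199, 638]
False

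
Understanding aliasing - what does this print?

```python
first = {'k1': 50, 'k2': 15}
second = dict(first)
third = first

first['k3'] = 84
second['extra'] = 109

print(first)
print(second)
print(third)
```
{'k1': 50, 'k2': 15, 'k3': 84}
{'k1': 50, 'k2': 15, 'extra': 109}
{'k1': 50, 'k2': 15, 'k3': 84}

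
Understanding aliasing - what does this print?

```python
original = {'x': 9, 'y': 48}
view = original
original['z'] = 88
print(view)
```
{'x': 9, 'y': 48, 'z': 88}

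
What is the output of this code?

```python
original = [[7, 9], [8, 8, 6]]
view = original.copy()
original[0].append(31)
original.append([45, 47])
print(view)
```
[[7, 9, 31], [8, 8, 6]]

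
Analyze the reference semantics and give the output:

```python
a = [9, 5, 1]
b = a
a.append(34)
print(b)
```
[9, 5, 1, 34]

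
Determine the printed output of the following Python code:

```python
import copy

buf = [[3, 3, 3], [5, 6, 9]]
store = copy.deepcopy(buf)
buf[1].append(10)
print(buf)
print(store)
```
[[3, 3, 3], [5, 6, 9, 10]]
[[3, 3, 3], [5, 6, 9]]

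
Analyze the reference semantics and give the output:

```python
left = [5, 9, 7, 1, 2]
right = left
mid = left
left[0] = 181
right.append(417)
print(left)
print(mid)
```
[181, 9, 7, 1, 2, 417]
[181, 9, 7, 1, 2, 417]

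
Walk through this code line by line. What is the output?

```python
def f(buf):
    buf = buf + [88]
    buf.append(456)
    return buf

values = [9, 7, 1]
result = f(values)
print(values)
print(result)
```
[9, 7, 1]
[9, 7, 1, 88, 456]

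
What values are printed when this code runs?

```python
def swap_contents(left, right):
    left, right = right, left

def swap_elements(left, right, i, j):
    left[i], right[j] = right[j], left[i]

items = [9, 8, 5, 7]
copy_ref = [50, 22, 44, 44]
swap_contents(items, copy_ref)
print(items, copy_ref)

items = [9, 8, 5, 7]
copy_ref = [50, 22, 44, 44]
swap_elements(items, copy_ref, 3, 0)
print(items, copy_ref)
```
[9, 8, 5, 7] [50, 22, 44, 44]
[9, 8, 5, 50] [7, 22, 44, 44]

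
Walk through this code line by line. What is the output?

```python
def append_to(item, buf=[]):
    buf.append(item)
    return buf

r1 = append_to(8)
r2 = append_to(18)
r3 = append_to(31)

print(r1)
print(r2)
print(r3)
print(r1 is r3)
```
[8, 18, 31]
[8, 18, 31]
[8, 18, 31]
True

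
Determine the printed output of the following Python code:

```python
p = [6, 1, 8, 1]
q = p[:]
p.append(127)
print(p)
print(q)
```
[6, 1, 8, 1, 127]
[6, 1, 8, 1]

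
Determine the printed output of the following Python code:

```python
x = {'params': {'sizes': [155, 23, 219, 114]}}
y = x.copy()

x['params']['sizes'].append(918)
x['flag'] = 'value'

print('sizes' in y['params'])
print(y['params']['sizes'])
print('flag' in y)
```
True
[155, 23, 219, 114, 918]
False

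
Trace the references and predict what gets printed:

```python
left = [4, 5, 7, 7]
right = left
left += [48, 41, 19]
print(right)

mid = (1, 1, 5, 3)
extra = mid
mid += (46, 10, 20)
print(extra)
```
[4, 5, 7, 7, 48, 41, 19]
(1, 1, 5, 3)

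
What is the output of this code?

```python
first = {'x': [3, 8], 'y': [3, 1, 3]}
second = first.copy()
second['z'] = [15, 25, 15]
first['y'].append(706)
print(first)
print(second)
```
{'x': [3, 8], 'y': [3, 1, 3, 706]}
{'x': [3, 8], 'y': [3, 1, 3, 706], 'z': [15, 25, 15]}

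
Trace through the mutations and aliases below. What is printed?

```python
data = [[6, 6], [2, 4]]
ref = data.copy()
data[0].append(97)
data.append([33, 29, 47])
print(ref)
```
[[6, 6, 97], [2, 4]]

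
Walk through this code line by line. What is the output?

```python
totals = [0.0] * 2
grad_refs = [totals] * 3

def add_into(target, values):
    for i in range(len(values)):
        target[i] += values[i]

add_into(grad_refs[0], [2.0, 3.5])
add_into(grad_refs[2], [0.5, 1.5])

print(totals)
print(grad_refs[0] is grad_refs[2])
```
[2.5, 5.0]
True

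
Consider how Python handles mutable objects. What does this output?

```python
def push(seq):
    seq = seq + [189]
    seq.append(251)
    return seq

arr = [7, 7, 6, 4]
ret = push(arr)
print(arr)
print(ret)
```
[7, 7, 6, 4]
[7, 7, 6, 4, 189, 251]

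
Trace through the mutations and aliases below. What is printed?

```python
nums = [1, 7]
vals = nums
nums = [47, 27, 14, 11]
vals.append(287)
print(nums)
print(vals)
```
[47, 27, 14, 11]
[1, 7, 287]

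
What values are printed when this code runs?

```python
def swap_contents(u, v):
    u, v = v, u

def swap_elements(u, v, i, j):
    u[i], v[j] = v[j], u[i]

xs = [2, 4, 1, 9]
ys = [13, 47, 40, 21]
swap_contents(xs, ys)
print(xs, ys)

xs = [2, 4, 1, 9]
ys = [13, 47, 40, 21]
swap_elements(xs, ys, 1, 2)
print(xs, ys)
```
[2, 4, 1, 9] [13, 47, 40, 21]
[2, 40, 1, 9] [13, 47, 4, 21]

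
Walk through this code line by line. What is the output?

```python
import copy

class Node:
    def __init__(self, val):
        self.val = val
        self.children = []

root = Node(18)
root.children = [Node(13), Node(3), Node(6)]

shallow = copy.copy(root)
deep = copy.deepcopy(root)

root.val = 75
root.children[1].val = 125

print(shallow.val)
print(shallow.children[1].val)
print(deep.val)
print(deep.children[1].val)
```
18
125
18
3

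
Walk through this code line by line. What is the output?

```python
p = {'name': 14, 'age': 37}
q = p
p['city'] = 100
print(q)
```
{'name': 14, 'age': 37, 'city': 100}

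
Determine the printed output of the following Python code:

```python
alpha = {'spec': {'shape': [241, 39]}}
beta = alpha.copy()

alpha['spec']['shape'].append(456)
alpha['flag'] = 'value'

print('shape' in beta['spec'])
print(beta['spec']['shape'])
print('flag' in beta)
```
True
[241, 39, 456]
False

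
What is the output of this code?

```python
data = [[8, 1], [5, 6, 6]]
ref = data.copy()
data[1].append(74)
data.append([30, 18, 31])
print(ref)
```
[[8, 1], [5, 6, 6, 74]]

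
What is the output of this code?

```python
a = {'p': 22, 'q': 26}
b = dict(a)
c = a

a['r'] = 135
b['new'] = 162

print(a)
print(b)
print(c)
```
{'p': 22, 'q': 26, 'r': 135}
{'p': 22, 'q': 26, 'new': 162}
{'p': 22, 'q': 26, 'r': 135}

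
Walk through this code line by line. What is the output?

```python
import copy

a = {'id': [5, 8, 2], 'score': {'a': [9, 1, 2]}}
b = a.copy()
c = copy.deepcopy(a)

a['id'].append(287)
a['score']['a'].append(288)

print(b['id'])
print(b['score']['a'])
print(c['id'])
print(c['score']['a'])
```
[5, 8, 2, 287]
[9, 1, 2, 288]
[5, 8, 2]
[9, 1, 2]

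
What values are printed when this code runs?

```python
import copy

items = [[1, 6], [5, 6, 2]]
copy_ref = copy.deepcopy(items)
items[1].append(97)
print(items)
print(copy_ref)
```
[[1, 6], [5, 6, 2, 97]]
[[1, 6], [5, 6, 2]]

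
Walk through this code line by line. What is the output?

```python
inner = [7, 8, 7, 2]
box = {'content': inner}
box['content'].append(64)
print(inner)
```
[7, 8, 7, 2, 64]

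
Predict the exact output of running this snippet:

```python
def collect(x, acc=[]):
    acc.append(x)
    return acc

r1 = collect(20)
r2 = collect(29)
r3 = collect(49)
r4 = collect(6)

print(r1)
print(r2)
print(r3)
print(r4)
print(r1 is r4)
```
[20, 29, 49, 6]
[20, 29, 49, 6]
[20, 29, 49, 6]
[20, 29, 49, 6]
True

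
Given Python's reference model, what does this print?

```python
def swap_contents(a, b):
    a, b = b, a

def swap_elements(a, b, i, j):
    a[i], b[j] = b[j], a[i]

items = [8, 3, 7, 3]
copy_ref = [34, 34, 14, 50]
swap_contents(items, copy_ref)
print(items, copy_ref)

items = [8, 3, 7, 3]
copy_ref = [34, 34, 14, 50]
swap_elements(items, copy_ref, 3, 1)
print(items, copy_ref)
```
[8, 3, 7, 3] [34, 34, 14, 50]
[8, 3, 7, 34] [34, 3, 14, 50]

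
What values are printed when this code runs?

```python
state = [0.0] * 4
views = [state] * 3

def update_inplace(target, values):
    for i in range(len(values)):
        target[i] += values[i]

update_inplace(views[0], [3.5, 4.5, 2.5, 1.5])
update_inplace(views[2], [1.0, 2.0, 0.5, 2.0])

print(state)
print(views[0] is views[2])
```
[4.5, 6.5, 3.0, 3.5]
True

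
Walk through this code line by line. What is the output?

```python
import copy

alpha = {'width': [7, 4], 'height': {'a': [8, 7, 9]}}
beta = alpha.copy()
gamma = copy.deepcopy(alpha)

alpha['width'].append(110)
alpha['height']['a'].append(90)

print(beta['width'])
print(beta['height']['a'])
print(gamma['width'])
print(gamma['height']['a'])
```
[7, 4, 110]
[8, 7, 9, 90]
[7, 4]
[8, 7, 9]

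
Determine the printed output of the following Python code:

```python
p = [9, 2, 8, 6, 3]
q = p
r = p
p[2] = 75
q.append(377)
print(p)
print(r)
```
[9, 2, 75, 6, 3, 377]
[9, 2, 75, 6, 3, 377]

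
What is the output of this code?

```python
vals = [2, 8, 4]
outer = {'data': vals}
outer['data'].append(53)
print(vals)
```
[2, 8, 4, 53]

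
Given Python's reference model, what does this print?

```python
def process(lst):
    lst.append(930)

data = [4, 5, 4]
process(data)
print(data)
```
[4, 5, 4, 930]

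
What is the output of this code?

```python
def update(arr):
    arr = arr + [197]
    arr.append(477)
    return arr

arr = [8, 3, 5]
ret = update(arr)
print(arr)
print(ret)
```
[8, 3, 5]
[8, 3, 5, 197, 477]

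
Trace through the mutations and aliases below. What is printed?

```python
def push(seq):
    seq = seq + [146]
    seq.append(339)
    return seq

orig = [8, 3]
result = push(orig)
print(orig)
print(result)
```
[8, 3]
[8, 3, 146, 339]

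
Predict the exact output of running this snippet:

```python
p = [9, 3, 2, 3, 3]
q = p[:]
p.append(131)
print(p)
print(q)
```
[9, 3, 2, 3, 3, 131]
[9, 3, 2, 3, 3]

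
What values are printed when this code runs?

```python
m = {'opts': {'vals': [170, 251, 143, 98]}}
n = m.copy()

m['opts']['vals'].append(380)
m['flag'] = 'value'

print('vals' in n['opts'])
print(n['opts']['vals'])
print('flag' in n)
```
True
[170, 251, 143, 98, 380]
False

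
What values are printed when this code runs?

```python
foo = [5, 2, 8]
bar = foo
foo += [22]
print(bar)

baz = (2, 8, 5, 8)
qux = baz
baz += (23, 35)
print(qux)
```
[5, 2, 8, 22]
(2, 8, 5, 8)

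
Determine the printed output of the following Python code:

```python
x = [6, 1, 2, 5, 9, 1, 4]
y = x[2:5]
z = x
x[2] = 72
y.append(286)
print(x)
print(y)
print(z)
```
[6, 1, 72, 5, 9, 1, 4]
[2, 5, 9, 286]
[6, 1, 72, 5, 9, 1, 4]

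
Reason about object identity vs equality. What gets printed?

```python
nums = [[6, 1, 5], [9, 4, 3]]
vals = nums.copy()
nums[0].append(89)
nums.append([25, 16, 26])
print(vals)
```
[[6, 1, 5, 89], [9, 4, 3]]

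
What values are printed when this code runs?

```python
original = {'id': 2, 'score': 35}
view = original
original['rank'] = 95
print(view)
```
{'id': 2, 'score': 35, 'rank': 95}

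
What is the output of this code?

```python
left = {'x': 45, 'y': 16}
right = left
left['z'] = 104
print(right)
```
{'x': 45, 'y': 16, 'z': 104}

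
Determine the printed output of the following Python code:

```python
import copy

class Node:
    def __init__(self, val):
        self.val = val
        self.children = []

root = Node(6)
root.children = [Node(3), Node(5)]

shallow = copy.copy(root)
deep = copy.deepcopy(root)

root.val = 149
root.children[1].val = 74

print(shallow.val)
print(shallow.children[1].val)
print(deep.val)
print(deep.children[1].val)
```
6
74
6
5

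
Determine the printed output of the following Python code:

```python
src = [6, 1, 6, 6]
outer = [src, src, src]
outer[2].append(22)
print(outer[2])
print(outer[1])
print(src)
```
[6, 1, 6, 6, 22]
[6, 1, 6, 6, 22]
[6, 1, 6, 6, 22]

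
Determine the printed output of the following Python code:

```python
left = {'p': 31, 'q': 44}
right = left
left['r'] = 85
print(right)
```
{'p': 31, 'q': 44, 'r': 85}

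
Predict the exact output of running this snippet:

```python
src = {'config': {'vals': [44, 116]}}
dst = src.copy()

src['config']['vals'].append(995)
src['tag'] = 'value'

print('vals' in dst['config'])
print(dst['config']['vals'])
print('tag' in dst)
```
True
[44, 116, 995]
False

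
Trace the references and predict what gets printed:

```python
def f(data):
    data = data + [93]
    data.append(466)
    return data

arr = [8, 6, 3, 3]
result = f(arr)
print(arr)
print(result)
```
[8, 6, 3, 3]
[8, 6, 3, 3, 93, 466]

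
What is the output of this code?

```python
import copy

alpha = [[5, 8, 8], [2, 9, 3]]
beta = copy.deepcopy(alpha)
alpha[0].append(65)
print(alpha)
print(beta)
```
[[5, 8, 8, 65], [2, 9, 3]]
[[5, 8, 8], [2, 9, 3]]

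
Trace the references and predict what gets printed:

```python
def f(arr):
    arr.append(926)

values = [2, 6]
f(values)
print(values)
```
[2, 6, 926]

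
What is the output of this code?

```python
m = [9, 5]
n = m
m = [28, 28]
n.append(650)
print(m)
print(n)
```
[28, 28]
[9, 5, 650]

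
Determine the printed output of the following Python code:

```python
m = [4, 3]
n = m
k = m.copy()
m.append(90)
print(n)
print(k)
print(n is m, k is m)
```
[4, 3, 90]
[4, 3]
True False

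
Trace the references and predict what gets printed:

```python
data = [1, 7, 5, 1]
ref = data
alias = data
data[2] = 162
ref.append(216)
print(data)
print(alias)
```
[1, 7, 162, 1, 216]
[1, 7, 162, 1, 216]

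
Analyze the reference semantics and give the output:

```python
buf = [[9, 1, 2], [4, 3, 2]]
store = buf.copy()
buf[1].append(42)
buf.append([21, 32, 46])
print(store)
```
[[9, 1, 2], [4, 3, 2, 42]]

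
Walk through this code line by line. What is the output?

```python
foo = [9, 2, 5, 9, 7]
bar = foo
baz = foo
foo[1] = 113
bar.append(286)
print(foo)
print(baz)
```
[9, 113, 5, 9, 7, 286]
[9, 113, 5, 9, 7, 286]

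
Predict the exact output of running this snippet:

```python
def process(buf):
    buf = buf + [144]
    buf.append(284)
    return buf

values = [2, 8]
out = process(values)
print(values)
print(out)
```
[2, 8]
[2, 8, 144, 284]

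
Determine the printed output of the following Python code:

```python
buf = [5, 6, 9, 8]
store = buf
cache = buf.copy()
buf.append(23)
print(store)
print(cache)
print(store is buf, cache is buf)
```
[5, 6, 9, 8, 23]
[5, 6, 9, 8]
True False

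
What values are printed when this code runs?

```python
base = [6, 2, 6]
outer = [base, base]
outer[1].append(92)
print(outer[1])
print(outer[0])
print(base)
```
[6, 2, 6, 92]
[6, 2, 6, 92]
[6, 2, 6, 92]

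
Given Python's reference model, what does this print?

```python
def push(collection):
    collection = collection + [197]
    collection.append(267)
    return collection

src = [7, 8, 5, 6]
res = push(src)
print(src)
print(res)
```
[7, 8, 5, 6]
[7, 8, 5, 6, 197, 267]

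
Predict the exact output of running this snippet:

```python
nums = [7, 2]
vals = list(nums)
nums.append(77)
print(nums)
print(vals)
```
[7, 2, 77]
[7, 2]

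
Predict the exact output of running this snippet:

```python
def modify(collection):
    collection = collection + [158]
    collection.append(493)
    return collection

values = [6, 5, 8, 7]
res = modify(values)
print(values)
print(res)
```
[6, 5, 8, 7]
[6, 5, 8, 7, 158, 493]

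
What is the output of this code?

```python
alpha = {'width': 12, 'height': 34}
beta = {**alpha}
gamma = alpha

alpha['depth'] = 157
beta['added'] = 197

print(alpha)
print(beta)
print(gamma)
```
{'width': 12, 'height': 34, 'depth': 157}
{'width': 12, 'height': 34, 'added': 197}
{'width': 12, 'height': 34, 'depth': 157}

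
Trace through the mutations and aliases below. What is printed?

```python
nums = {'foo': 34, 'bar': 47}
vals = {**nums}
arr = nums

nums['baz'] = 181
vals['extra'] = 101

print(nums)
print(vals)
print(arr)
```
{'foo': 34, 'bar': 47, 'baz': 181}
{'foo': 34, 'bar': 47, 'extra': 101}
{'foo': 34, 'bar': 47, 'baz': 181}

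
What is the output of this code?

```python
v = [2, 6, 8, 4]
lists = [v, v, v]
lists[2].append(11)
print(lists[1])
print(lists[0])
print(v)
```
[2, 6, 8, 4, 11]
[2, 6, 8, 4, 11]
[2, 6, 8, 4, 11]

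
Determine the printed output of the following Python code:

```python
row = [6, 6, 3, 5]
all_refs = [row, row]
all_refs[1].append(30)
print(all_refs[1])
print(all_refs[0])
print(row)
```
[6, 6, 3, 5, 30]
[6, 6, 3, 5, 30]
[6, 6, 3, 5, 30]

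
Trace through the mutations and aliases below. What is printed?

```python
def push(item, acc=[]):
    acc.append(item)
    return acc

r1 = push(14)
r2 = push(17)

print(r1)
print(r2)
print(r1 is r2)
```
[14, 17]
[14, 17]
True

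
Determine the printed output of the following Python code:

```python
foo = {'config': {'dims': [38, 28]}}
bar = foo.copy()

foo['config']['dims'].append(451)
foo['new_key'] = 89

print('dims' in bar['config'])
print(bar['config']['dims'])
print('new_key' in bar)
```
True
[38, 28, 451]
False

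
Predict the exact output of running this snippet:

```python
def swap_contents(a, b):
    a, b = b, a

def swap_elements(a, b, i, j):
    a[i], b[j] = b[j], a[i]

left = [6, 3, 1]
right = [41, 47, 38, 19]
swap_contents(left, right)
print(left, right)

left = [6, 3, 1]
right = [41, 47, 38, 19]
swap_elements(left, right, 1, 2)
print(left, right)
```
[6, 3, 1] [41, 47, 38, 19]
[6, 38, 1] [41, 47, 3, 19]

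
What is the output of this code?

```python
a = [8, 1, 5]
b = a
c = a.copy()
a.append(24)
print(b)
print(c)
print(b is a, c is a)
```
[8, 1, 5, 24]
[8, 1, 5]
True False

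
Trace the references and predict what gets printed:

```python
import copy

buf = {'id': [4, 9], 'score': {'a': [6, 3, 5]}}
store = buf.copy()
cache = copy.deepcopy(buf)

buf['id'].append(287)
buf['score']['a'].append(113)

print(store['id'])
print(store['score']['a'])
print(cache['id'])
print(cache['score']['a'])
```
[4, 9, 287]
[6, 3, 5, 113]
[4, 9]
[6, 3, 5]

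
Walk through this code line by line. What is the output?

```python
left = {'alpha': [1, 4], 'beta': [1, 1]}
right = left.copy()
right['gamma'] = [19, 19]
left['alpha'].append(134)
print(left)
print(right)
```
{'alpha': [1, 4, 134], 'beta': [1, 1]}
{'alpha': [1, 4, 134], 'beta': [1, 1], 'gamma': [19, 19]}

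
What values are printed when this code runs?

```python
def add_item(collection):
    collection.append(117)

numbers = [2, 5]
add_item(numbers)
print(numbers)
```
[2, 5, 117]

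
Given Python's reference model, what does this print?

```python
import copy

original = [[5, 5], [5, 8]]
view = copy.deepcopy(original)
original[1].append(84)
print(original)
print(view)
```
[[5, 5], [5, 8, 84]]
[[5, 5], [5, 8]]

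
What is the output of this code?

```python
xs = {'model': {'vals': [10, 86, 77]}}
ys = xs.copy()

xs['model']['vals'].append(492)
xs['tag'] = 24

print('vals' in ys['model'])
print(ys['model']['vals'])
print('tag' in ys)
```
True
[10, 86, 77, 492]
False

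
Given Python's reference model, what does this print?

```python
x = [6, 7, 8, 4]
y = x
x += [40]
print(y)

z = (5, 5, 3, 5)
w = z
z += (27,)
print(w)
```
[6, 7, 8, 4, 40]
(5, 5, 3, 5)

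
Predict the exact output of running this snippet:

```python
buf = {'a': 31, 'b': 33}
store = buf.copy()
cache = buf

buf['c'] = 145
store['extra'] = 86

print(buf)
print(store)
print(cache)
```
{'a': 31, 'b': 33, 'c': 145}
{'a': 31, 'b': 33, 'extra': 86}
{'a': 31, 'b': 33, 'c': 145}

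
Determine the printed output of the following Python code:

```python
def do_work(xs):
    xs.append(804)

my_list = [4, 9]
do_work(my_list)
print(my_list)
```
[4, 9, 804]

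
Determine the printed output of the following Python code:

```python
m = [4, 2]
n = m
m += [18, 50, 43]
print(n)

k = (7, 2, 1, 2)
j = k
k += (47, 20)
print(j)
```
[4, 2, 18, 50, 43]
(7, 2, 1, 2)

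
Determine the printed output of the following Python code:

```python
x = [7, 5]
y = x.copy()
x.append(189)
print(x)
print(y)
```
[7, 5, 189]
[7, 5]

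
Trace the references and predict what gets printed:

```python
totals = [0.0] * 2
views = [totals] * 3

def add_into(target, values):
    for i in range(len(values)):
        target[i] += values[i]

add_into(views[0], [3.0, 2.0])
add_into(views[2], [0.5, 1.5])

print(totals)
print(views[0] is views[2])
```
[3.5, 3.5]
True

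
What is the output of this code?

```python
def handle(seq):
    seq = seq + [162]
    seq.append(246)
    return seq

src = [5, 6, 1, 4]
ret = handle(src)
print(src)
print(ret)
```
[5, 6, 1, 4]
[5, 6, 1, 4, 162, 246]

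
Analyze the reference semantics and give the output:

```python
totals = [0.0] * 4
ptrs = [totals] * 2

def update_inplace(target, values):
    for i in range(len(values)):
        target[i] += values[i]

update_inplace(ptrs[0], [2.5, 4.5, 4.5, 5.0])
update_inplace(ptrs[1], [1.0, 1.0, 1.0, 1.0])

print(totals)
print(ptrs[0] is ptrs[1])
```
[3.5, 5.5, 5.5, 6.0]
True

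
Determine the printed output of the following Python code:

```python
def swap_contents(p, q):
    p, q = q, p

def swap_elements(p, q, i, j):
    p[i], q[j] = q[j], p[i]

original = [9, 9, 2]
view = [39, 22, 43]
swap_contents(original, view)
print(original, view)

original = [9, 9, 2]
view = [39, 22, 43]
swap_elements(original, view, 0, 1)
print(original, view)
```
[9, 9, 2] [39, 22, 43]
[22, 9, 2] [39, 9, 43]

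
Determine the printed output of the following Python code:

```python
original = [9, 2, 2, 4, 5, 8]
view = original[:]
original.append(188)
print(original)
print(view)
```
[9, 2, 2, 4, 5, 8, 188]
[9, 2, 2, 4, 5, 8]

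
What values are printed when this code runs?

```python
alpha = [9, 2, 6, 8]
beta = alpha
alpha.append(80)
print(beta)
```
[9, 2, 6, 8, 80]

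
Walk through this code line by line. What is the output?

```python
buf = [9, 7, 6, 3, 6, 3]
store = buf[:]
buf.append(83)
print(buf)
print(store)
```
[9, 7, 6, 3, 6, 3, 83]
[9, 7, 6, 3, 6, 3]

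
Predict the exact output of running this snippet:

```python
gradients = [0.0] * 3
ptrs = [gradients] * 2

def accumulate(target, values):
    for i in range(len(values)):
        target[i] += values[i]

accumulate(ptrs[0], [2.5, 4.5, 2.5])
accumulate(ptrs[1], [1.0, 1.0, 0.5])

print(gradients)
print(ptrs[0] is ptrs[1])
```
[3.5, 5.5, 3.0]
True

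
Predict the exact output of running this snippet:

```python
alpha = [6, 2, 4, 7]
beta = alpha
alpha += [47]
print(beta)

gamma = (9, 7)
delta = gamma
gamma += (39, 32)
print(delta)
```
[6, 2, 4, 7, 47]
(9, 7)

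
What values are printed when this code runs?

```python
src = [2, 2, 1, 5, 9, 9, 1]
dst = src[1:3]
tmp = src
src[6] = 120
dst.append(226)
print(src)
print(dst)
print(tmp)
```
[2, 2, 1, 5, 9, 9, 120]
[2, 1, 226]
[2, 2, 1, 5, 9, 9, 120]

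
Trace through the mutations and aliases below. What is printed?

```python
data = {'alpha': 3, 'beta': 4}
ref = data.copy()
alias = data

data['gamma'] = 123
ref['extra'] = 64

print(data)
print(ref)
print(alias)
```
{'alpha': 3, 'beta': 4, 'gamma': 123}
{'alpha': 3, 'beta': 4, 'extra': 64}
{'alpha': 3, 'beta': 4, 'gamma': 123}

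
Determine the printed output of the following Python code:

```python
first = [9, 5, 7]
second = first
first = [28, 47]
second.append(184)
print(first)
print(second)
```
[28, 47]
[9, 5, 7, 184]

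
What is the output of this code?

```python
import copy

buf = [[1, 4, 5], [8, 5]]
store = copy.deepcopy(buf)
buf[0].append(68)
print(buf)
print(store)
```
[[1, 4, 5, 68], [8, 5]]
[[1, 4, 5], [8, 5]]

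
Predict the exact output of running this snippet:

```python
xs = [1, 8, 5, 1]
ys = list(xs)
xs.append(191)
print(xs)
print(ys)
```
[1, 8, 5, 1, 191]
[1, 8, 5, 1]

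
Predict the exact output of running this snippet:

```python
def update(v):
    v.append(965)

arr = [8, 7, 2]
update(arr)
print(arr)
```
[8, 7, 2, 965]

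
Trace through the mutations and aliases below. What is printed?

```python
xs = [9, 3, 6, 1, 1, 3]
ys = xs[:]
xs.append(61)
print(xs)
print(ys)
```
[9, 3, 6, 1, 1, 3, 61]
[9, 3, 6, 1, 1, 3]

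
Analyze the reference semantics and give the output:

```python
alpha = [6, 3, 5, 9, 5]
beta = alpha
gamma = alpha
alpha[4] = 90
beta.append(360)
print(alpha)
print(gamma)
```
[6, 3, 5, 9, 90, 360]
[6, 3, 5, 9, 90, 360]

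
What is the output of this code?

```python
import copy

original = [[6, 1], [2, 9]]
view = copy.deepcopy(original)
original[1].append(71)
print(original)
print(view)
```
[[6, 1], [2, 9, 71]]
[[6, 1], [2, 9]]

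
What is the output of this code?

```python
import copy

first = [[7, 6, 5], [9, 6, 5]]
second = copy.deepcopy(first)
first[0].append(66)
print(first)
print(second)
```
[[7, 6, 5, 66], [9, 6, 5]]
[[7, 6, 5], [9, 6, 5]]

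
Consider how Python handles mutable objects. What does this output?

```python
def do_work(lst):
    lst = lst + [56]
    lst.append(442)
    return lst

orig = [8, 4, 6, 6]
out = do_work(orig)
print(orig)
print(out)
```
[8, 4, 6, 6]
[8, 4, 6, 6, 56, 442]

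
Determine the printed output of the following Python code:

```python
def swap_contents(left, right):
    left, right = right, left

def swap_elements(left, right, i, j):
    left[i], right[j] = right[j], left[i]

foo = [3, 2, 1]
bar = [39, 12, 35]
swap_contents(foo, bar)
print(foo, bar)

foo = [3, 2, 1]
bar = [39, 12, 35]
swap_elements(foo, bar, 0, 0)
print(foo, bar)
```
[3, 2, 1] [39, 12, 35]
[39, 2, 1] [3, 12, 35]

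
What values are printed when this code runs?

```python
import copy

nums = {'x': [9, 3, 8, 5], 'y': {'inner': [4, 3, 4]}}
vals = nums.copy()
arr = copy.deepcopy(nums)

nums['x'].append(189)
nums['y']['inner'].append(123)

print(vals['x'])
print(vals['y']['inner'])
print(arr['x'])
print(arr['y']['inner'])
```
[9, 3, 8, 5, 189]
[4, 3, 4, 123]
[9, 3, 8, 5]
[4, 3, 4]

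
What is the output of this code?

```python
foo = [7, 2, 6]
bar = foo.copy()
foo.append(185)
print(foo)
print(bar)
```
[7, 2, 6, 185]
[7, 2, 6]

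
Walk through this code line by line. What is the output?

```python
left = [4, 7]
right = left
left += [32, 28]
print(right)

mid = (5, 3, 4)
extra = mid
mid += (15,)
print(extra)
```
[4, 7, 32, 28]
(5, 3, 4)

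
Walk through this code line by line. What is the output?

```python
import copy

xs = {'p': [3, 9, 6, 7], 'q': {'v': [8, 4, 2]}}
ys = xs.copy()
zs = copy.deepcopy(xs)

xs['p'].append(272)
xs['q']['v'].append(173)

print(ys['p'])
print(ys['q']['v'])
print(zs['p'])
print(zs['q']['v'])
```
[3, 9, 6, 7, 272]
[8, 4, 2, 173]
[3, 9, 6, 7]
[8, 4, 2]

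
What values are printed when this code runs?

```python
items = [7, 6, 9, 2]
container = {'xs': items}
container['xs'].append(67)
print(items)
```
[7, 6, 9, 2, 67]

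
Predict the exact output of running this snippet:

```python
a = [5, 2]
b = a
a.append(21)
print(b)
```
[5, 2, 21]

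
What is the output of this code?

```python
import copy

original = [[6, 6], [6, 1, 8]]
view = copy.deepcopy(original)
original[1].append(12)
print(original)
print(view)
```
[[6, 6], [6, 1, 8, 12]]
[[6, 6], [6, 1, 8]]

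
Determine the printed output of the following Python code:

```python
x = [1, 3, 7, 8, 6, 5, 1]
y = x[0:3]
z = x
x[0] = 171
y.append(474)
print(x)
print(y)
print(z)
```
[171, 3, 7, 8, 6, 5, 1]
[1, 3, 7, 474]
[171, 3, 7, 8, 6, 5, 1]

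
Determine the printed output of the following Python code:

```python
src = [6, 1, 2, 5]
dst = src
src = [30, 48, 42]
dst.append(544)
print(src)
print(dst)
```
[30, 48, 42]
[6, 1, 2, 5, 544]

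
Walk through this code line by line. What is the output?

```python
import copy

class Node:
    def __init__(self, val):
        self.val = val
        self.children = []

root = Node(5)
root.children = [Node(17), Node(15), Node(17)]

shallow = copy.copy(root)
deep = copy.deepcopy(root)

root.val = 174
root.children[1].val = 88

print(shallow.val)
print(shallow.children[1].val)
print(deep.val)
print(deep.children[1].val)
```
5
88
5
15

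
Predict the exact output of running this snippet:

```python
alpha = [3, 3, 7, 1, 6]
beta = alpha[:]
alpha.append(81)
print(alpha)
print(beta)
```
[3, 3, 7, 1, 6, 81]
[3, 3, 7, 1, 6]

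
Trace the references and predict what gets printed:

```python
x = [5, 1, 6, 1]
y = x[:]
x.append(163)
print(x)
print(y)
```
[5, 1, 6, 1, 163]
[5, 1, 6, 1]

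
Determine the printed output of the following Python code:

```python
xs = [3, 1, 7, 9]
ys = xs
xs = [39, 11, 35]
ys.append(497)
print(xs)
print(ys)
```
[39, 11, 35]
[3, 1, 7, 9, 497]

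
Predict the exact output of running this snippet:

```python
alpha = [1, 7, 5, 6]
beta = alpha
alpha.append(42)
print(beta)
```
[1, 7, 5, 6, 42]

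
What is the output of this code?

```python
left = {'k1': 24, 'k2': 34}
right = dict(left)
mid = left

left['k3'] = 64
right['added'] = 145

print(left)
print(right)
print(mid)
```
{'k1': 24, 'k2': 34, 'k3': 64}
{'k1': 24, 'k2': 34, 'added': 145}
{'k1': 24, 'k2': 34, 'k3': 64}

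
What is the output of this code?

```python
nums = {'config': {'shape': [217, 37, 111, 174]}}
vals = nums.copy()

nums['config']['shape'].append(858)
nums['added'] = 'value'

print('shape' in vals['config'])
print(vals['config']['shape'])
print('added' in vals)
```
True
[217, 37, 111, 174, 858]
False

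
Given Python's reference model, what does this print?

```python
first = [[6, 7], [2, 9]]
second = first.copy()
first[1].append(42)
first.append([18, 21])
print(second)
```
[[6, 7], [2, 9, 42]]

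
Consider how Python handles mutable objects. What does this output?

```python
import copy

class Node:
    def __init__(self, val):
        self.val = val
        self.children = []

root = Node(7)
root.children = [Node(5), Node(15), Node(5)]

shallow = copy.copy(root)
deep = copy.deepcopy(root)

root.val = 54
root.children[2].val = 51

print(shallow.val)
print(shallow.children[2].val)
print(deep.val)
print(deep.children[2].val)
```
7
51
7
5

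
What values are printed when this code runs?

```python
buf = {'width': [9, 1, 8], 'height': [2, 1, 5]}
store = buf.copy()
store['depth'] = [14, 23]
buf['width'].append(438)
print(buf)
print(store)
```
{'width': [9, 1, 8, 438], 'height': [2, 1, 5]}
{'width': [9, 1, 8, 438], 'height': [2, 1, 5], 'depth': [14, 23]}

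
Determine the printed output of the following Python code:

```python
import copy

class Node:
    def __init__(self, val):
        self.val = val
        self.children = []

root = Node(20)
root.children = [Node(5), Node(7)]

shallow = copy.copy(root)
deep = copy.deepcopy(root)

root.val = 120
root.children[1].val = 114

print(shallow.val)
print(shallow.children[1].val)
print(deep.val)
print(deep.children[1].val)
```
20
114
20
7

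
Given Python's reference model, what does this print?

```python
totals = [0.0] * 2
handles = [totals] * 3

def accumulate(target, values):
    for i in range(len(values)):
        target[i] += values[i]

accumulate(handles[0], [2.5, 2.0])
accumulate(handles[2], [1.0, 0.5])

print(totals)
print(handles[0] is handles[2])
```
[3.5, 2.5]
True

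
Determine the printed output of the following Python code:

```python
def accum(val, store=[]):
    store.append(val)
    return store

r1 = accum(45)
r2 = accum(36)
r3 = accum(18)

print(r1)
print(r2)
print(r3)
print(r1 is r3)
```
[45, 36, 18]
[45, 36, 18]
[45, 36, 18]
True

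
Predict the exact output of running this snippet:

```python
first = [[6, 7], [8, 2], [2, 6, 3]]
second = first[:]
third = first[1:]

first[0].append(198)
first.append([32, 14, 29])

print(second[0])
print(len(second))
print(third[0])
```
[6, 7, 198]
3
[8, 2]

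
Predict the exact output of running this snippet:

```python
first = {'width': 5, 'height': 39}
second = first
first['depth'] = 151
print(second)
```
{'width': 5, 'height': 39, 'depth': 151}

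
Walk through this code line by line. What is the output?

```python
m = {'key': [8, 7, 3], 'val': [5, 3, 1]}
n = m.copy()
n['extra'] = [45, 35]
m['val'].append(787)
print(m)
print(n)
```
{'key': [8, 7, 3], 'val': [5, 3, 1, 787]}
{'key': [8, 7, 3], 'val': [5, 3, 1, 787], 'extra': [45, 35]}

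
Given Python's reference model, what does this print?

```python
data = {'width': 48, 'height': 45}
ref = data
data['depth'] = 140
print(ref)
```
{'width': 48, 'height': 45, 'depth': 140}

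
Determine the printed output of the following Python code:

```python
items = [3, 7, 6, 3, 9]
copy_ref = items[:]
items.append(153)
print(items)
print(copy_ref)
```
[3, 7, 6, 3, 9, 153]
[3, 7, 6, 3, 9]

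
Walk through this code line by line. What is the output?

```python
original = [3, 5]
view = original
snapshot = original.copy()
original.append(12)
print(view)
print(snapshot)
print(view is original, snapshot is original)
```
[3, 5, 12]
[3, 5]
True False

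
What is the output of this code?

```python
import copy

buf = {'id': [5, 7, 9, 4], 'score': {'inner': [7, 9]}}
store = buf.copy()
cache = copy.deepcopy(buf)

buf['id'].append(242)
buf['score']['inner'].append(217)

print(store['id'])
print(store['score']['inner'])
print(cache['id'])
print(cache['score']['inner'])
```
[5, 7, 9, 4, 242]
[7, 9, 217]
[5, 7, 9, 4]
[7, 9]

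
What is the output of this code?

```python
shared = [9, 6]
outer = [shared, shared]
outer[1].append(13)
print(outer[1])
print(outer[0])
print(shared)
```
[9, 6, 13]
[9, 6, 13]
[9, 6, 13]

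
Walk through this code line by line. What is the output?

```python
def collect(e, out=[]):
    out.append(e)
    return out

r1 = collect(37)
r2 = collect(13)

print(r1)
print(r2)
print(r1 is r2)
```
[37, 13]
[37, 13]
True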